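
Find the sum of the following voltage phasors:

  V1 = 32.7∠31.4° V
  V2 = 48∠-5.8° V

Step 1 — Convert each phasor to rectangular form:
  V1 = 32.7·(cos(31.4°) + j·sin(31.4°)) = 27.91 + j17.04 V
  V2 = 48·(cos(-5.8°) + j·sin(-5.8°)) = 47.75 - j4.851 V
Step 2 — Sum components: V_total = 75.67 + j12.19 V.
Step 3 — Convert to polar: |V_total| = 76.64 V, ∠V_total = 9.1°.

V_total = 76.64∠9.1° V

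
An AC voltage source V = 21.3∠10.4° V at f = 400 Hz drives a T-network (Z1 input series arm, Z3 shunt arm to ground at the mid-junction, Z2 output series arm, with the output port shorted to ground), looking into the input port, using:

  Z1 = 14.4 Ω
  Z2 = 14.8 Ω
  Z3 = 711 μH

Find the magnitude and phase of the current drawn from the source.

Step 1 — Angular frequency: ω = 2π·f = 2π·400 = 2513 rad/s.
Step 2 — Component impedances:
  Z1: Z = R = 14.4 Ω
  Z2: Z = R = 14.8 Ω
  Z3: Z = jωL = j·2513·0.000711 = 0 + j1.787 Ω
Step 3 — With the output port shorted to ground, the output series arm Z2 runs from the junction to ground; the shunt arm Z3 also runs from the junction to ground. They appear in parallel: Z3 || Z2 = 0.2127 + j1.761 Ω.
Step 4 — Series with input arm Z1: Z_in = Z1 + (Z3 || Z2) = 14.61 + j1.761 Ω = 14.72∠6.9° Ω.
Step 5 — Source phasor: V = 21.3∠10.4° V = 20.95 + j3.845 V.
Step 6 — Ohm's law: I = V / Z_total = (20.95 + j3.845) / (14.61 + j1.761) = 1.444 + j0.08904 A.
Step 7 — Convert to polar: |I| = 1.447 A, ∠I = 3.5°.

I = 1.447∠3.5° A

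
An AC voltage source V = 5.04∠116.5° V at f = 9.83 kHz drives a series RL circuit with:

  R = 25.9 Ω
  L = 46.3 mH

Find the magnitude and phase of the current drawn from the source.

Step 1 — Angular frequency: ω = 2π·f = 2π·9830 = 6.176e+04 rad/s.
Step 2 — Component impedances:
  R: Z = R = 25.9 Ω
  L: Z = jωL = j·6.176e+04·0.0463 = 0 + j2860 Ω
Step 3 — Series combination: Z_total = R + L = 25.9 + j2860 Ω = 2860∠89.5° Ω.
Step 4 — Source phasor: V = 5.04∠116.5° V = -2.249 + j4.51 V.
Step 5 — Ohm's law: I = V / Z_total = (-2.249 + j4.51) / (25.9 + j2860) = 0.00157 + j0.0008006 A.
Step 6 — Convert to polar: |I| = 0.001762 A, ∠I = 27.0°.

I = 0.001762∠27.0° A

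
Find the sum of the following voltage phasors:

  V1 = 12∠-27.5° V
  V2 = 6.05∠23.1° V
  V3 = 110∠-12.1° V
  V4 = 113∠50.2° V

Step 1 — Convert each phasor to rectangular form:
  V1 = 12·(cos(-27.5°) + j·sin(-27.5°)) = 10.64 - j5.541 V
  V2 = 6.05·(cos(23.1°) + j·sin(23.1°)) = 5.565 + j2.374 V
  V3 = 110·(cos(-12.1°) + j·sin(-12.1°)) = 107.6 - j23.06 V
  V4 = 113·(cos(50.2°) + j·sin(50.2°)) = 72.33 + j86.82 V
Step 2 — Sum components: V_total = 196.1 + j60.59 V.
Step 3 — Convert to polar: |V_total| = 205.2 V, ∠V_total = 17.2°.

V_total = 205.2∠17.2° V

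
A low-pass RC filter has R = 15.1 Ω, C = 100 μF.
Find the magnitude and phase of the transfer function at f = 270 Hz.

Step 1 — Angular frequency: ω = 2π·270 = 1696 rad/s.
Step 2 — Transfer function: H(jω) = 1/(1 + jωRC).
Step 3 — Denominator: 1 + jωRC = 1 + j·1696·15.1·0.0001 = 1 + j2.562.
Step 4 — H = 0.1322 - j0.3388.
Step 5 — Magnitude: |H| = 0.3636 (-8.8 dB); phase: φ = -68.7°.

|H| = 0.3636 (-8.8 dB), φ = -68.7°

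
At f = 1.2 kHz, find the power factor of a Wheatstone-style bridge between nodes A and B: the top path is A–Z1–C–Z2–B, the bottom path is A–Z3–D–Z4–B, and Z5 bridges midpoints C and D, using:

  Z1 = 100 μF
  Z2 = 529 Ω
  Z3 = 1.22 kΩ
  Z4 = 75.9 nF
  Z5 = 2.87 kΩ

Step 1 — Angular frequency: ω = 2π·f = 2π·1200 = 7540 rad/s.
Step 2 — Component impedances:
  Z1: Z = 1/(jωC) = -j/(ω·C) = 0 - j1.326 Ω
  Z2: Z = R = 529 Ω
  Z3: Z = R = 1220 Ω
  Z4: Z = 1/(jωC) = -j/(ω·C) = 0 - j1747 Ω
  Z5: Z = R = 2870 Ω
Step 3 — Bridge requires nodal analysis (the Z5 bridge couples midpoints C and D, so the two paths cannot be reduced to a simple series/parallel combination). Setting node B to ground and injecting 1 A at node A, the 3-node admittance system at A, C, D solves to V_A = Z_AB = 450.7 - j99.4 Ω = 461.6∠-12.4° Ω.
Step 4 — Power factor: PF = cos(φ) = Re(Z)/|Z| = 450.73/461.56 = 0.9765.
Step 5 — Type: Im(Z) = -99.4 ⇒ leading (phase φ = -12.4°).

PF = 0.9765 (leading, φ = -12.4°)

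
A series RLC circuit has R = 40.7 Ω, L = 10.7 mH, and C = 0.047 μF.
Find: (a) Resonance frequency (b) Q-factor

Step 1 — Resonance condition Im(Z)=0 gives ω₀ = 1/√(LC).
Step 2 — ω₀ = 1/√(0.0107·4.7e-08) = 4.459e+04 rad/s.
Step 3 — f₀ = ω₀/(2π) = 7097 Hz.
Step 4 — Series Q: Q = ω₀L/R = 4.459e+04·0.0107/40.7 = 11.72.

(a) f₀ = 7097 Hz  (b) Q = 11.72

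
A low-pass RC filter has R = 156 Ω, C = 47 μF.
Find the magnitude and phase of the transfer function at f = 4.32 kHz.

Step 1 — Angular frequency: ω = 2π·4320 = 2.714e+04 rad/s.
Step 2 — Transfer function: H(jω) = 1/(1 + jωRC).
Step 3 — Denominator: 1 + jωRC = 1 + j·2.714e+04·156·4.7e-05 = 1 + j199.
Step 4 — H = 2.525e-05 - j0.005025.
Step 5 — Magnitude: |H| = 0.005025 (-46.0 dB); phase: φ = -89.7°.

|H| = 0.005025 (-46.0 dB), φ = -89.7°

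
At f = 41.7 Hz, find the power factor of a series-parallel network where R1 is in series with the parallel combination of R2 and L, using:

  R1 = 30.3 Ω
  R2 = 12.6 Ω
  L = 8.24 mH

Step 1 — Angular frequency: ω = 2π·f = 2π·41.7 = 262 rad/s.
Step 2 — Component impedances:
  R1: Z = R = 30.3 Ω
  R2: Z = R = 12.6 Ω
  L: Z = jωL = j·262·0.00824 = 0 + j2.159 Ω
Step 3 — Parallel branch: R2 || L = 1/(1/R2 + 1/L) = 0.3594 + j2.097 Ω.
Step 4 — Series with R1: Z_total = R1 + (R2 || L) = 30.66 + j2.097 Ω = 30.73∠3.9° Ω.
Step 5 — Power factor: PF = cos(φ) = Re(Z)/|Z| = 30.66/30.73 = 0.9977.
Step 6 — Type: Im(Z) = 2.097 ⇒ lagging (phase φ = 3.9°).

PF = 0.9977 (lagging, φ = 3.9°)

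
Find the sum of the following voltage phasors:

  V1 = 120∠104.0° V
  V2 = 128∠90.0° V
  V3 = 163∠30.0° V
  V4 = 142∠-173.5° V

Step 1 — Convert each phasor to rectangular form:
  V1 = 120·(cos(104.0°) + j·sin(104.0°)) = -29.03 + j116.4 V
  V2 = 128·(cos(90.0°) + j·sin(90.0°)) = 0 + j128 V
  V3 = 163·(cos(30.0°) + j·sin(30.0°)) = 141.2 + j81.5 V
  V4 = 142·(cos(-173.5°) + j·sin(-173.5°)) = -141.1 - j16.07 V
Step 2 — Sum components: V_total = -28.96 + j309.9 V.
Step 3 — Convert to polar: |V_total| = 311.2 V, ∠V_total = 95.3°.

V_total = 311.2∠95.3° V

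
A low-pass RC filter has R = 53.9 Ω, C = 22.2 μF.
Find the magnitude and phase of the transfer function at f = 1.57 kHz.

Step 1 — Angular frequency: ω = 2π·1570 = 9865 rad/s.
Step 2 — Transfer function: H(jω) = 1/(1 + jωRC).
Step 3 — Denominator: 1 + jωRC = 1 + j·9865·53.9·2.22e-05 = 1 + j11.8.
Step 4 — H = 0.007126 - j0.08411.
Step 5 — Magnitude: |H| = 0.08442 (-21.5 dB); phase: φ = -85.2°.

|H| = 0.08442 (-21.5 dB), φ = -85.2°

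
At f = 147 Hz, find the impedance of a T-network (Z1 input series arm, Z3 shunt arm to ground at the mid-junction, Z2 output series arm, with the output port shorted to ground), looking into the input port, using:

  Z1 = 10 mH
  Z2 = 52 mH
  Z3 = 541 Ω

Step 1 — Angular frequency: ω = 2π·f = 2π·147 = 923.6 rad/s.
Step 2 — Component impedances:
  Z1: Z = jωL = j·923.6·0.01 = 0 + j9.236 Ω
  Z2: Z = jωL = j·923.6·0.052 = 0 + j48.03 Ω
  Z3: Z = R = 541 Ω
Step 3 — With the output port shorted to ground, the output series arm Z2 runs from the junction to ground; the shunt arm Z3 also runs from the junction to ground. They appear in parallel: Z3 || Z2 = 4.231 + j47.65 Ω.
Step 4 — Series with input arm Z1: Z_in = Z1 + (Z3 || Z2) = 4.231 + j56.89 Ω = 57.05∠85.7° Ω.

Z = 4.231 + j56.89 Ω = 57.05∠85.7° Ω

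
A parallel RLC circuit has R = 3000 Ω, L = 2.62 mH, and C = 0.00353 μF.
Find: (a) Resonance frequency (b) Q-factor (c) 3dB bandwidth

Step 1 — Resonance: ω₀ = 1/√(LC) = 1/√(0.00262·3.53e-09) = 3.288e+05 rad/s.
Step 2 — f₀ = ω₀/(2π) = 5.233e+04 Hz.
Step 3 — Parallel Q: Q = R/(ω₀L) = 3000/(3.288e+05·0.00262) = 3.482.
Step 4 — Bandwidth: Δω = ω₀/Q = 9.443e+04 rad/s; BW = Δω/(2π) = 1.503e+04 Hz.

(a) f₀ = 5.233e+04 Hz  (b) Q = 3.482  (c) BW = 1.503e+04 Hz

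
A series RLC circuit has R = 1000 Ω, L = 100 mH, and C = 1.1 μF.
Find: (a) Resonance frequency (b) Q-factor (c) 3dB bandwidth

Step 1 — Resonance: ω₀ = 1/√(LC) = 1/√(0.1·1.1e-06) = 3015 rad/s.
Step 2 — f₀ = ω₀/(2π) = 479.9 Hz.
Step 3 — Series Q: Q = ω₀L/R = 3015·0.1/1000 = 0.3015.
Step 4 — Bandwidth: Δω = ω₀/Q = 1e+04 rad/s; BW = Δω/(2π) = 1592 Hz.

(a) f₀ = 479.9 Hz  (b) Q = 0.3015  (c) BW = 1592 Hz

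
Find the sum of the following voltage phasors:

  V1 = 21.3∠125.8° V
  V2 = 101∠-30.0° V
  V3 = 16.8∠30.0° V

Step 1 — Convert each phasor to rectangular form:
  V1 = 21.3·(cos(125.8°) + j·sin(125.8°)) = -12.46 + j17.28 V
  V2 = 101·(cos(-30.0°) + j·sin(-30.0°)) = 87.47 - j50.5 V
  V3 = 16.8·(cos(30.0°) + j·sin(30.0°)) = 14.55 + j8.4 V
Step 2 — Sum components: V_total = 89.56 - j24.82 V.
Step 3 — Convert to polar: |V_total| = 92.94 V, ∠V_total = -15.5°.

V_total = 92.94∠-15.5° V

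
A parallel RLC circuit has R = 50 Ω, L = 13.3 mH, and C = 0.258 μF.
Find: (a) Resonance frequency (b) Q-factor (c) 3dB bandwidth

Step 1 — Resonance: ω₀ = 1/√(LC) = 1/√(0.0133·2.58e-07) = 1.707e+04 rad/s.
Step 2 — f₀ = ω₀/(2π) = 2717 Hz.
Step 3 — Parallel Q: Q = R/(ω₀L) = 50/(1.707e+04·0.0133) = 0.2202.
Step 4 — Bandwidth: Δω = ω₀/Q = 7.752e+04 rad/s; BW = Δω/(2π) = 1.234e+04 Hz.

(a) f₀ = 2717 Hz  (b) Q = 0.2202  (c) BW = 1.234e+04 Hz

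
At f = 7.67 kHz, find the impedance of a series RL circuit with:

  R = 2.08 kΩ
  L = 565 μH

Step 1 — Angular frequency: ω = 2π·f = 2π·7670 = 4.819e+04 rad/s.
Step 2 — Component impedances:
  R: Z = R = 2080 Ω
  L: Z = jωL = j·4.819e+04·0.000565 = 0 + j27.23 Ω
Step 3 — Series combination: Z_total = R + L = 2080 + j27.23 Ω = 2080∠0.7° Ω.

Z = 2080 + j27.23 Ω = 2080∠0.7° Ω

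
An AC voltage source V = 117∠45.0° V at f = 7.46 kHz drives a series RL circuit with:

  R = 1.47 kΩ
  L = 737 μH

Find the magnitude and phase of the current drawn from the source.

Step 1 — Angular frequency: ω = 2π·f = 2π·7460 = 4.687e+04 rad/s.
Step 2 — Component impedances:
  R: Z = R = 1470 Ω
  L: Z = jωL = j·4.687e+04·0.000737 = 0 + j34.55 Ω
Step 3 — Series combination: Z_total = R + L = 1470 + j34.55 Ω = 1470∠1.3° Ω.
Step 4 — Source phasor: V = 117∠45.0° V = 82.73 + j82.73 V.
Step 5 — Ohm's law: I = V / Z_total = (82.73 + j82.73) / (1470 + j34.55) = 0.05757 + j0.05493 A.
Step 6 — Convert to polar: |I| = 0.07957 A, ∠I = 43.7°.

I = 0.07957∠43.7° A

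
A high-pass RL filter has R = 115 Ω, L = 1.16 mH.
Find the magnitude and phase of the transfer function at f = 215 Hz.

Step 1 — Angular frequency: ω = 2π·215 = 1351 rad/s.
Step 2 — Transfer function: H(jω) = jωL/(R + jωL).
Step 3 — Numerator jωL = j·1.567; denominator R + jωL = 115 + j1.567.
Step 4 — H = 0.0001856 + j0.01362.
Step 5 — Magnitude: |H| = 0.01363 (-37.3 dB); phase: φ = 89.2°.

|H| = 0.01363 (-37.3 dB), φ = 89.2°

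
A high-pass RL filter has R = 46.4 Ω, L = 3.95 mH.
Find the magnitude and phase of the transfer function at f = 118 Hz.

Step 1 — Angular frequency: ω = 2π·118 = 741.4 rad/s.
Step 2 — Transfer function: H(jω) = jωL/(R + jωL).
Step 3 — Numerator jωL = j·2.929; denominator R + jωL = 46.4 + j2.929.
Step 4 — H = 0.003968 + j0.06287.
Step 5 — Magnitude: |H| = 0.06299 (-24.0 dB); phase: φ = 86.4°.

|H| = 0.06299 (-24.0 dB), φ = 86.4°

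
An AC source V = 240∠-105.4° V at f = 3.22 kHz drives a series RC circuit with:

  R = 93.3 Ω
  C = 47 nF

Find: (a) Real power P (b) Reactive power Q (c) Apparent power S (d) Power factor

Step 1 — Angular frequency: ω = 2π·f = 2π·3220 = 2.023e+04 rad/s.
Step 2 — Component impedances:
  R: Z = R = 93.3 Ω
  C: Z = 1/(jωC) = -j/(ω·C) = 0 - j1052 Ω
Step 3 — Series combination: Z_total = R + C = 93.3 - j1052 Ω = 1056∠-84.9° Ω.
Step 4 — Source phasor: V = 240∠-105.4° V = -63.73 - j231.4 V.
Step 5 — Current: I = V / Z = 0.213 - j0.0795 A = 0.2273∠-20.5° A.
Step 6 — Complex power: S = V·I* = 4.821 - j54.34 VA.
Step 7 — Real power: P = Re(S) = 4.821 W.
Step 8 — Reactive power: Q = Im(S) = -54.34 VAR.
Step 9 — Apparent power: |S| = 54.56 VA.
Step 10 — Power factor: PF = P/|S| = 0.08837 (leading).

(a) P = 4.821 W  (b) Q = -54.34 VAR  (c) S = 54.56 VA  (d) PF = 0.08837 (leading)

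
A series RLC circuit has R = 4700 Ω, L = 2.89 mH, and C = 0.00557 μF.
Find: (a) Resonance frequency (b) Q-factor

Step 1 — Resonance condition Im(Z)=0 gives ω₀ = 1/√(LC).
Step 2 — ω₀ = 1/√(0.00289·5.57e-09) = 2.492e+05 rad/s.
Step 3 — f₀ = ω₀/(2π) = 3.967e+04 Hz.
Step 4 — Series Q: Q = ω₀L/R = 2.492e+05·0.00289/4700 = 0.1533.

(a) f₀ = 3.967e+04 Hz  (b) Q = 0.1533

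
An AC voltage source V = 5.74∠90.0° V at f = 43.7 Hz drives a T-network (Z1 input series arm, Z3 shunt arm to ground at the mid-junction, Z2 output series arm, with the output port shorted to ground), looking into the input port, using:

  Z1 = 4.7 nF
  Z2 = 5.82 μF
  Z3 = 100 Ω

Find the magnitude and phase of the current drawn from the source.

Step 1 — Angular frequency: ω = 2π·f = 2π·43.7 = 274.6 rad/s.
Step 2 — Component impedances:
  Z1: Z = 1/(jωC) = -j/(ω·C) = 0 - j7.749e+05 Ω
  Z2: Z = 1/(jωC) = -j/(ω·C) = 0 - j625.8 Ω
  Z3: Z = R = 100 Ω
Step 3 — With the output port shorted to ground, the output series arm Z2 runs from the junction to ground; the shunt arm Z3 also runs from the junction to ground. They appear in parallel: Z3 || Z2 = 97.51 - j15.58 Ω.
Step 4 — Series with input arm Z1: Z_in = Z1 + (Z3 || Z2) = 97.51 - j7.749e+05 Ω = 7.749e+05∠-90.0° Ω.
Step 5 — Source phasor: V = 5.74∠90.0° V = 0 + j5.74 V.
Step 6 — Ohm's law: I = V / Z_total = (0 + j5.74) / (97.51 - j7.749e+05) = -7.407e-06 + j9.321e-10 A.
Step 7 — Convert to polar: |I| = 7.407e-06 A, ∠I = 180.0°.

I = 7.407e-06∠180.0° A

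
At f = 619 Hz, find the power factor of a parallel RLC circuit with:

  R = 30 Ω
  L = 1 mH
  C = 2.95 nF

Step 1 — Angular frequency: ω = 2π·f = 2π·619 = 3889 rad/s.
Step 2 — Component impedances:
  R: Z = R = 30 Ω
  L: Z = jωL = j·3889·0.001 = 0 + j3.889 Ω
  C: Z = 1/(jωC) = -j/(ω·C) = 0 - j8.716e+04 Ω
Step 3 — Parallel combination: 1/Z_total = 1/R + 1/L + 1/C; Z_total = 0.4959 + j3.825 Ω = 3.857∠82.6° Ω.
Step 4 — Power factor: PF = cos(φ) = Re(Z)/|Z| = 0.4959/3.857 = 0.1286.
Step 5 — Type: Im(Z) = 3.825 ⇒ lagging (phase φ = 82.6°).

PF = 0.1286 (lagging, φ = 82.6°)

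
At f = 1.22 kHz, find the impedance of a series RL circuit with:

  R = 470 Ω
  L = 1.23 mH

Step 1 — Angular frequency: ω = 2π·f = 2π·1220 = 7665 rad/s.
Step 2 — Component impedances:
  R: Z = R = 470 Ω
  L: Z = jωL = j·7665·0.00123 = 0 + j9.429 Ω
Step 3 — Series combination: Z_total = R + L = 470 + j9.429 Ω = 470.1∠1.1° Ω.

Z = 470 + j9.429 Ω = 470.1∠1.1° Ω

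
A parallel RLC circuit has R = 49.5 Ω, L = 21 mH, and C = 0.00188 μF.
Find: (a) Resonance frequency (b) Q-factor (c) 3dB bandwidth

Step 1 — Resonance: ω₀ = 1/√(LC) = 1/√(0.021·1.88e-09) = 1.592e+05 rad/s.
Step 2 — f₀ = ω₀/(2π) = 2.533e+04 Hz.
Step 3 — Parallel Q: Q = R/(ω₀L) = 49.5/(1.592e+05·0.021) = 0.01481.
Step 4 — Bandwidth: Δω = ω₀/Q = 1.075e+07 rad/s; BW = Δω/(2π) = 1.71e+06 Hz.

(a) f₀ = 2.533e+04 Hz  (b) Q = 0.01481  (c) BW = 1.71e+06 Hz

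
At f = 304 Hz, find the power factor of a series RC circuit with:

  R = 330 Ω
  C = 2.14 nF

Step 1 — Angular frequency: ω = 2π·f = 2π·304 = 1910 rad/s.
Step 2 — Component impedances:
  R: Z = R = 330 Ω
  C: Z = 1/(jωC) = -j/(ω·C) = 0 - j2.446e+05 Ω
Step 3 — Series combination: Z_total = R + C = 330 - j2.446e+05 Ω = 2.446e+05∠-89.9° Ω.
Step 4 — Power factor: PF = cos(φ) = Re(Z)/|Z| = 330/2.446e+05 = 0.001349.
Step 5 — Type: Im(Z) = -2.446e+05 ⇒ leading (phase φ = -89.9°).

PF = 0.001349 (leading, φ = -89.9°)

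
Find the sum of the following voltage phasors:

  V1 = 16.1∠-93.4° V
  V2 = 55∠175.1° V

Step 1 — Convert each phasor to rectangular form:
  V1 = 16.1·(cos(-93.4°) + j·sin(-93.4°)) = -0.9548 - j16.07 V
  V2 = 55·(cos(175.1°) + j·sin(175.1°)) = -54.8 + j4.698 V
Step 2 — Sum components: V_total = -55.75 - j11.37 V.
Step 3 — Convert to polar: |V_total| = 56.9 V, ∠V_total = -168.5°.

V_total = 56.9∠-168.5° V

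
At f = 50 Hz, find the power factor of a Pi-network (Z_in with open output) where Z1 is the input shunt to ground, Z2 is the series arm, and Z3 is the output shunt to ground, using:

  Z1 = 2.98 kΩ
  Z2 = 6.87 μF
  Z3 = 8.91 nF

Step 1 — Angular frequency: ω = 2π·f = 2π·50 = 314.2 rad/s.
Step 2 — Component impedances:
  Z1: Z = R = 2980 Ω
  Z2: Z = 1/(jωC) = -j/(ω·C) = 0 - j463.3 Ω
  Z3: Z = 1/(jωC) = -j/(ω·C) = 0 - j3.573e+05 Ω
Step 3 — With open output, the series arm Z2 and the output shunt Z3 appear in series to ground: Z2 + Z3 = 0 - j3.577e+05 Ω.
Step 4 — Parallel with input shunt Z1: Z_in = Z1 || (Z2 + Z3) = 2980 - j24.82 Ω = 2980∠-0.5° Ω.
Step 5 — Power factor: PF = cos(φ) = Re(Z)/|Z| = 2980/2980 = 1.
Step 6 — Type: Im(Z) = -24.82 ⇒ leading (phase φ = -0.5°).

PF = 1 (leading, φ = -0.5°)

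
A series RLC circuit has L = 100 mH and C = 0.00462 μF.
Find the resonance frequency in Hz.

Step 1 — Resonance condition Im(Z)=0 gives ω₀ = 1/√(LC).
Step 2 — ω₀ = 1/√(0.1·4.62e-09) = 4.652e+04 rad/s.
Step 3 — f₀ = ω₀/(2π) = 7405 Hz.

f₀ = 7405 Hz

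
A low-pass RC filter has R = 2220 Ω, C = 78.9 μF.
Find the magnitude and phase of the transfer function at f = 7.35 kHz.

Step 1 — Angular frequency: ω = 2π·7350 = 4.618e+04 rad/s.
Step 2 — Transfer function: H(jω) = 1/(1 + jωRC).
Step 3 — Denominator: 1 + jωRC = 1 + j·4.618e+04·2220·7.89e-05 = 1 + j8089.
Step 4 — H = 1.528e-08 - j0.0001236.
Step 5 — Magnitude: |H| = 0.0001236 (-78.2 dB); phase: φ = -90.0°.

|H| = 0.0001236 (-78.2 dB), φ = -90.0°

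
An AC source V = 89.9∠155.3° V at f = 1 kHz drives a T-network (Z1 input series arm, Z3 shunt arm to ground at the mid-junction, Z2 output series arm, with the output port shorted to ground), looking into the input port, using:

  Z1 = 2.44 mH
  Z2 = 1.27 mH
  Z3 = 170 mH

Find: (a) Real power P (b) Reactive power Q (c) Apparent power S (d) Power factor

Step 1 — Angular frequency: ω = 2π·f = 2π·1000 = 6283 rad/s.
Step 2 — Component impedances:
  Z1: Z = jωL = j·6283·0.00244 = 0 + j15.33 Ω
  Z2: Z = jωL = j·6283·0.00127 = 0 + j7.98 Ω
  Z3: Z = jωL = j·6283·0.17 = 0 + j1068 Ω
Step 3 — With the output port shorted to ground, the output series arm Z2 runs from the junction to ground; the shunt arm Z3 also runs from the junction to ground. They appear in parallel: Z3 || Z2 = 0 + j7.92 Ω.
Step 4 — Series with input arm Z1: Z_in = Z1 + (Z3 || Z2) = 0 + j23.25 Ω = 23.25∠90.0° Ω.
Step 5 — Source phasor: V = 89.9∠155.3° V = -81.67 + j37.57 V.
Step 6 — Current: I = V / Z = 1.616 + j3.513 A = 3.866∠65.3° A.
Step 7 — Complex power: S = V·I* = 0 + j347.6 VA.
Step 8 — Real power: P = Re(S) = 0 W.
Step 9 — Reactive power: Q = Im(S) = 347.6 VAR.
Step 10 — Apparent power: |S| = 347.6 VA.
Step 11 — Power factor: PF = P/|S| = 0 (lagging).

(a) P = 0 W  (b) Q = 347.6 VAR  (c) S = 347.6 VA  (d) PF = 0 (lagging)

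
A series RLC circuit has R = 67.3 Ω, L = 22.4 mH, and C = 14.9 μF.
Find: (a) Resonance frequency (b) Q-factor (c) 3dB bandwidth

Step 1 — Resonance: ω₀ = 1/√(LC) = 1/√(0.0224·1.49e-05) = 1731 rad/s.
Step 2 — f₀ = ω₀/(2π) = 275.5 Hz.
Step 3 — Series Q: Q = ω₀L/R = 1731·0.0224/67.3 = 0.5761.
Step 4 — Bandwidth: Δω = ω₀/Q = 3004 rad/s; BW = Δω/(2π) = 478.2 Hz.

(a) f₀ = 275.5 Hz  (b) Q = 0.5761  (c) BW = 478.2 Hz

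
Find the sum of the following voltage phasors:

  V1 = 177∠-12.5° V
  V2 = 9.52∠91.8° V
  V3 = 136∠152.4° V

Step 1 — Convert each phasor to rectangular form:
  V1 = 177·(cos(-12.5°) + j·sin(-12.5°)) = 172.8 - j38.31 V
  V2 = 9.52·(cos(91.8°) + j·sin(91.8°)) = -0.299 + j9.515 V
  V3 = 136·(cos(152.4°) + j·sin(152.4°)) = -120.5 + j63.01 V
Step 2 — Sum components: V_total = 51.98 + j34.21 V.
Step 3 — Convert to polar: |V_total| = 62.23 V, ∠V_total = 33.4°.

V_total = 62.23∠33.4° V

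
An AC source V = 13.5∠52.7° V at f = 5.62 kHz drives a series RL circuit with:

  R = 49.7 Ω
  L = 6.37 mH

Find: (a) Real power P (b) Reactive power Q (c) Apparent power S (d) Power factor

Step 1 — Angular frequency: ω = 2π·f = 2π·5620 = 3.531e+04 rad/s.
Step 2 — Component impedances:
  R: Z = R = 49.7 Ω
  L: Z = jωL = j·3.531e+04·0.00637 = 0 + j224.9 Ω
Step 3 — Series combination: Z_total = R + L = 49.7 + j224.9 Ω = 230.4∠77.5° Ω.
Step 4 — Source phasor: V = 13.5∠52.7° V = 8.181 + j10.74 V.
Step 5 — Current: I = V / Z = 0.05318 - j0.02462 A = 0.0586∠-24.8° A.
Step 6 — Complex power: S = V·I* = 0.1707 + j0.7725 VA.
Step 7 — Real power: P = Re(S) = 0.1707 W.
Step 8 — Reactive power: Q = Im(S) = 0.7725 VAR.
Step 9 — Apparent power: |S| = 0.7912 VA.
Step 10 — Power factor: PF = P/|S| = 0.2157 (lagging).

(a) P = 0.1707 W  (b) Q = 0.7725 VAR  (c) S = 0.7912 VA  (d) PF = 0.2157 (lagging)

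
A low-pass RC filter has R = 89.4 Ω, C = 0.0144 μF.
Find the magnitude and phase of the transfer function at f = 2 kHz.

Step 1 — Angular frequency: ω = 2π·2000 = 1.257e+04 rad/s.
Step 2 — Transfer function: H(jω) = 1/(1 + jωRC).
Step 3 — Denominator: 1 + jωRC = 1 + j·1.257e+04·89.4·1.44e-08 = 1 + j0.01618.
Step 4 — H = 0.9997 - j0.01617.
Step 5 — Magnitude: |H| = 0.9999 (-0.0 dB); phase: φ = -0.9°.

|H| = 0.9999 (-0.0 dB), φ = -0.9°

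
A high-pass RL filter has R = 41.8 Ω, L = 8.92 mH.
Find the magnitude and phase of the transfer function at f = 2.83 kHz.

Step 1 — Angular frequency: ω = 2π·2830 = 1.778e+04 rad/s.
Step 2 — Transfer function: H(jω) = jωL/(R + jωL).
Step 3 — Numerator jωL = j·158.6; denominator R + jωL = 41.8 + j158.6.
Step 4 — H = 0.9351 + j0.2464.
Step 5 — Magnitude: |H| = 0.967 (-0.3 dB); phase: φ = 14.8°.

|H| = 0.967 (-0.3 dB), φ = 14.8°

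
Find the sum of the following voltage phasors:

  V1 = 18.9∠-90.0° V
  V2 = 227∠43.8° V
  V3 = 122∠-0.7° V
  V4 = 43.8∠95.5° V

Step 1 — Convert each phasor to rectangular form:
  V1 = 18.9·(cos(-90.0°) + j·sin(-90.0°)) = 0 - j18.9 V
  V2 = 227·(cos(43.8°) + j·sin(43.8°)) = 163.8 + j157.1 V
  V3 = 122·(cos(-0.7°) + j·sin(-0.7°)) = 122 - j1.49 V
  V4 = 43.8·(cos(95.5°) + j·sin(95.5°)) = -4.198 + j43.6 V
Step 2 — Sum components: V_total = 281.6 + j180.3 V.
Step 3 — Convert to polar: |V_total| = 334.4 V, ∠V_total = 32.6°.

V_total = 334.4∠32.6° V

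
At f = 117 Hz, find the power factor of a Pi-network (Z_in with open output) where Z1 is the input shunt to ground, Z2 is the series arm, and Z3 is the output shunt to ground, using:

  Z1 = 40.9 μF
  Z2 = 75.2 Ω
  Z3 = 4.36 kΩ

Step 1 — Angular frequency: ω = 2π·f = 2π·117 = 735.1 rad/s.
Step 2 — Component impedances:
  Z1: Z = 1/(jωC) = -j/(ω·C) = 0 - j33.26 Ω
  Z2: Z = R = 75.2 Ω
  Z3: Z = R = 4360 Ω
Step 3 — With open output, the series arm Z2 and the output shunt Z3 appear in series to ground: Z2 + Z3 = 4435 Ω.
Step 4 — Parallel with input shunt Z1: Z_in = Z1 || (Z2 + Z3) = 0.2494 - j33.26 Ω = 33.26∠-89.6° Ω.
Step 5 — Power factor: PF = cos(φ) = Re(Z)/|Z| = 0.24939/33.258 = 0.007499.
Step 6 — Type: Im(Z) = -33.26 ⇒ leading (phase φ = -89.6°).

PF = 0.007499 (leading, φ = -89.6°)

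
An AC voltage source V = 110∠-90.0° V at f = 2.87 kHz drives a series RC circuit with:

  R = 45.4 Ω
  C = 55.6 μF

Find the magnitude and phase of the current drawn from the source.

Step 1 — Angular frequency: ω = 2π·f = 2π·2870 = 1.803e+04 rad/s.
Step 2 — Component impedances:
  R: Z = R = 45.4 Ω
  C: Z = 1/(jωC) = -j/(ω·C) = 0 - j0.9974 Ω
Step 3 — Series combination: Z_total = R + C = 45.4 - j0.9974 Ω = 45.41∠-1.3° Ω.
Step 4 — Source phasor: V = 110∠-90.0° V = 0 - j110 V.
Step 5 — Ohm's law: I = V / Z_total = (0 - j110) / (45.4 - j0.9974) = 0.0532 - j2.422 A.
Step 6 — Convert to polar: |I| = 2.422 A, ∠I = -88.7°.

I = 2.422∠-88.7° A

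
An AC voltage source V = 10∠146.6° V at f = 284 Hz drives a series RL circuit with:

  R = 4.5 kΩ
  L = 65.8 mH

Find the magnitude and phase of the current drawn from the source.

Step 1 — Angular frequency: ω = 2π·f = 2π·284 = 1784 rad/s.
Step 2 — Component impedances:
  R: Z = R = 4500 Ω
  L: Z = jωL = j·1784·0.0658 = 0 + j117.4 Ω
Step 3 — Series combination: Z_total = R + L = 4500 + j117.4 Ω = 4502∠1.5° Ω.
Step 4 — Source phasor: V = 10∠146.6° V = -8.348 + j5.505 V.
Step 5 — Ohm's law: I = V / Z_total = (-8.348 + j5.505) / (4500 + j117.4) = -0.001822 + j0.001271 A.
Step 6 — Convert to polar: |I| = 0.002221 A, ∠I = 145.1°.

I = 0.002221∠145.1° A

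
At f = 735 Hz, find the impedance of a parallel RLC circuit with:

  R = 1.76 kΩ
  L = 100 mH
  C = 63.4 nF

Step 1 — Angular frequency: ω = 2π·f = 2π·735 = 4618 rad/s.
Step 2 — Component impedances:
  R: Z = R = 1760 Ω
  L: Z = jωL = j·4618·0.1 = 0 + j461.8 Ω
  C: Z = 1/(jωC) = -j/(ω·C) = 0 - j3415 Ω
Step 3 — Parallel combination: 1/Z_total = 1/R + 1/L + 1/C; Z_total = 148.4 + j489 Ω = 511∠73.1° Ω.

Z = 148.4 + j489 Ω = 511∠73.1° Ω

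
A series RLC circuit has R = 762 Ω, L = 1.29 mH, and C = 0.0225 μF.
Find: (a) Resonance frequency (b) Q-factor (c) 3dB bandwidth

Step 1 — Resonance condition Im(Z)=0 gives ω₀ = 1/√(LC).
Step 2 — ω₀ = 1/√(0.00129·2.25e-08) = 1.856e+05 rad/s.
Step 3 — f₀ = ω₀/(2π) = 2.954e+04 Hz.
Step 4 — Series Q: Q = ω₀L/R = 1.856e+05·0.00129/762 = 0.3142.
Step 5 — 3dB bandwidth: Δω = ω₀/Q = 5.907e+05 rad/s; BW = Δω/(2π) = 9.401e+04 Hz.

(a) f₀ = 2.954e+04 Hz  (b) Q = 0.3142  (c) BW = 9.401e+04 Hz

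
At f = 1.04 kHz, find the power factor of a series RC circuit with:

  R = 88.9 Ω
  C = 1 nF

Step 1 — Angular frequency: ω = 2π·f = 2π·1040 = 6535 rad/s.
Step 2 — Component impedances:
  R: Z = R = 88.9 Ω
  C: Z = 1/(jωC) = -j/(ω·C) = 0 - j1.53e+05 Ω
Step 3 — Series combination: Z_total = R + C = 88.9 - j1.53e+05 Ω = 1.53e+05∠-90.0° Ω.
Step 4 — Power factor: PF = cos(φ) = Re(Z)/|Z| = 88.9/1.5303e+05 = 0.0005809.
Step 5 — Type: Im(Z) = -1.53e+05 ⇒ leading (phase φ = -90.0°).

PF = 0.0005809 (leading, φ = -90.0°)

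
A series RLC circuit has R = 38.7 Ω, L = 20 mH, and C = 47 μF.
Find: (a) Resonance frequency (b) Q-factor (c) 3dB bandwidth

Step 1 — Resonance: ω₀ = 1/√(LC) = 1/√(0.02·4.7e-05) = 1031 rad/s.
Step 2 — f₀ = ω₀/(2π) = 164.2 Hz.
Step 3 — Series Q: Q = ω₀L/R = 1031·0.02/38.7 = 0.533.
Step 4 — Bandwidth: Δω = ω₀/Q = 1935 rad/s; BW = Δω/(2π) = 308 Hz.

(a) f₀ = 164.2 Hz  (b) Q = 0.533  (c) BW = 308 Hz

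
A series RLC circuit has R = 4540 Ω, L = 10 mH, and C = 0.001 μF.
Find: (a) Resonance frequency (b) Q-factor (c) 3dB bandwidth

Step 1 — Resonance: ω₀ = 1/√(LC) = 1/√(0.01·1e-09) = 3.162e+05 rad/s.
Step 2 — f₀ = ω₀/(2π) = 5.033e+04 Hz.
Step 3 — Series Q: Q = ω₀L/R = 3.162e+05·0.01/4540 = 0.6965.
Step 4 — Bandwidth: Δω = ω₀/Q = 4.54e+05 rad/s; BW = Δω/(2π) = 7.226e+04 Hz.

(a) f₀ = 5.033e+04 Hz  (b) Q = 0.6965  (c) BW = 7.226e+04 Hz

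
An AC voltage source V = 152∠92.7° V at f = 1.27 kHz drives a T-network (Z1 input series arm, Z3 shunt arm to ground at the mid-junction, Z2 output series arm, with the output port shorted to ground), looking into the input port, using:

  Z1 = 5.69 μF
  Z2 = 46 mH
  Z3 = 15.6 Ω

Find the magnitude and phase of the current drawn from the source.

Step 1 — Angular frequency: ω = 2π·f = 2π·1270 = 7980 rad/s.
Step 2 — Component impedances:
  Z1: Z = 1/(jωC) = -j/(ω·C) = 0 - j22.02 Ω
  Z2: Z = jωL = j·7980·0.046 = 0 + j367.1 Ω
  Z3: Z = R = 15.6 Ω
Step 3 — With the output port shorted to ground, the output series arm Z2 runs from the junction to ground; the shunt arm Z3 also runs from the junction to ground. They appear in parallel: Z3 || Z2 = 15.57 + j0.6618 Ω.
Step 4 — Series with input arm Z1: Z_in = Z1 + (Z3 || Z2) = 15.57 - j21.36 Ω = 26.44∠-53.9° Ω.
Step 5 — Source phasor: V = 152∠92.7° V = -7.16 + j151.8 V.
Step 6 — Ohm's law: I = V / Z_total = (-7.16 + j151.8) / (15.57 - j21.36) = -4.801 + j3.164 A.
Step 7 — Convert to polar: |I| = 5.75 A, ∠I = 146.6°.

I = 5.75∠146.6° A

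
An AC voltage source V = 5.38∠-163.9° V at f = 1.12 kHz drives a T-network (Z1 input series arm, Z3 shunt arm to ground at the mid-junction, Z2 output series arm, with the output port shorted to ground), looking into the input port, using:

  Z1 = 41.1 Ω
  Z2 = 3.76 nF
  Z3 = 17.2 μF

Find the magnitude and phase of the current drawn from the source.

Step 1 — Angular frequency: ω = 2π·f = 2π·1120 = 7037 rad/s.
Step 2 — Component impedances:
  Z1: Z = R = 41.1 Ω
  Z2: Z = 1/(jωC) = -j/(ω·C) = 0 - j3.779e+04 Ω
  Z3: Z = 1/(jωC) = -j/(ω·C) = 0 - j8.262 Ω
Step 3 — With the output port shorted to ground, the output series arm Z2 runs from the junction to ground; the shunt arm Z3 also runs from the junction to ground. They appear in parallel: Z3 || Z2 = 0 - j8.26 Ω.
Step 4 — Series with input arm Z1: Z_in = Z1 + (Z3 || Z2) = 41.1 - j8.26 Ω = 41.92∠-11.4° Ω.
Step 5 — Source phasor: V = 5.38∠-163.9° V = -5.169 - j1.492 V.
Step 6 — Ohm's law: I = V / Z_total = (-5.169 - j1.492) / (41.1 - j8.26) = -0.1139 - j0.05919 A.
Step 7 — Convert to polar: |I| = 0.1283 A, ∠I = -152.5°.

I = 0.1283∠-152.5° A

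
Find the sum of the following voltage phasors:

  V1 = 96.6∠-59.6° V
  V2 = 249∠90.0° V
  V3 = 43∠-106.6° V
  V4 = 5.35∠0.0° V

Step 1 — Convert each phasor to rectangular form:
  V1 = 96.6·(cos(-59.6°) + j·sin(-59.6°)) = 48.88 - j83.32 V
  V2 = 249·(cos(90.0°) + j·sin(90.0°)) = 0 + j249 V
  V3 = 43·(cos(-106.6°) + j·sin(-106.6°)) = -12.28 - j41.21 V
  V4 = 5.35·(cos(0.0°) + j·sin(0.0°)) = 5.35 V
Step 2 — Sum components: V_total = 41.95 + j124.5 V.
Step 3 — Convert to polar: |V_total| = 131.4 V, ∠V_total = 71.4°.

V_total = 131.4∠71.4° V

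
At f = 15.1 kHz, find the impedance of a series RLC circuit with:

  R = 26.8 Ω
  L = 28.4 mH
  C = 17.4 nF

Step 1 — Angular frequency: ω = 2π·f = 2π·1.51e+04 = 9.488e+04 rad/s.
Step 2 — Component impedances:
  R: Z = R = 26.8 Ω
  L: Z = jωL = j·9.488e+04·0.0284 = 0 + j2694 Ω
  C: Z = 1/(jωC) = -j/(ω·C) = 0 - j605.8 Ω
Step 3 — Series combination: Z_total = R + L + C = 26.8 + j2089 Ω = 2089∠89.3° Ω.

Z = 26.8 + j2089 Ω = 2089∠89.3° Ω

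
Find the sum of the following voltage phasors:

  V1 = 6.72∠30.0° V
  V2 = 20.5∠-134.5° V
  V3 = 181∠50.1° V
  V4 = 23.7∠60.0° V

Step 1 — Convert each phasor to rectangular form:
  V1 = 6.72·(cos(30.0°) + j·sin(30.0°)) = 5.82 + j3.36 V
  V2 = 20.5·(cos(-134.5°) + j·sin(-134.5°)) = -14.37 - j14.62 V
  V3 = 181·(cos(50.1°) + j·sin(50.1°)) = 116.1 + j138.9 V
  V4 = 23.7·(cos(60.0°) + j·sin(60.0°)) = 11.85 + j20.52 V
Step 2 — Sum components: V_total = 119.4 + j148.1 V.
Step 3 — Convert to polar: |V_total| = 190.3 V, ∠V_total = 51.1°.

V_total = 190.3∠51.1° V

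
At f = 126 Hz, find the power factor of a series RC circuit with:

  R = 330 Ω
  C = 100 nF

Step 1 — Angular frequency: ω = 2π·f = 2π·126 = 791.7 rad/s.
Step 2 — Component impedances:
  R: Z = R = 330 Ω
  C: Z = 1/(jωC) = -j/(ω·C) = 0 - j1.263e+04 Ω
Step 3 — Series combination: Z_total = R + C = 330 - j1.263e+04 Ω = 1.264e+04∠-88.5° Ω.
Step 4 — Power factor: PF = cos(φ) = Re(Z)/|Z| = 330/12636 = 0.02612.
Step 5 — Type: Im(Z) = -1.263e+04 ⇒ leading (phase φ = -88.5°).

PF = 0.02612 (leading, φ = -88.5°)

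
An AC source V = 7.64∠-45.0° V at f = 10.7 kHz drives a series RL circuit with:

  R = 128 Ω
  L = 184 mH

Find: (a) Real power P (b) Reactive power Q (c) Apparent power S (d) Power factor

Step 1 — Angular frequency: ω = 2π·f = 2π·1.07e+04 = 6.723e+04 rad/s.
Step 2 — Component impedances:
  R: Z = R = 128 Ω
  L: Z = jωL = j·6.723e+04·0.184 = 0 + j1.237e+04 Ω
Step 3 — Series combination: Z_total = R + L = 128 + j1.237e+04 Ω = 1.237e+04∠89.4° Ω.
Step 4 — Source phasor: V = 7.64∠-45.0° V = 5.402 - j5.402 V.
Step 5 — Current: I = V / Z = -0.0004321 - j0.0004412 A = 0.0006176∠-134.4° A.
Step 6 — Complex power: S = V·I* = 4.882e-05 + j0.004718 VA.
Step 7 — Real power: P = Re(S) = 4.882e-05 W.
Step 8 — Reactive power: Q = Im(S) = 0.004718 VAR.
Step 9 — Apparent power: |S| = 0.004718 VA.
Step 10 — Power factor: PF = P/|S| = 0.01035 (lagging).

(a) P = 4.882e-05 W  (b) Q = 0.004718 VAR  (c) S = 0.004718 VA  (d) PF = 0.01035 (lagging)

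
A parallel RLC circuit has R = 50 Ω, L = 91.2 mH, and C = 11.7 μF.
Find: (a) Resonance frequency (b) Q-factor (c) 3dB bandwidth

Step 1 — Resonance: ω₀ = 1/√(LC) = 1/√(0.0912·1.17e-05) = 968.1 rad/s.
Step 2 — f₀ = ω₀/(2π) = 154.1 Hz.
Step 3 — Parallel Q: Q = R/(ω₀L) = 50/(968.1·0.0912) = 0.5663.
Step 4 — Bandwidth: Δω = ω₀/Q = 1709 rad/s; BW = Δω/(2π) = 272.1 Hz.

(a) f₀ = 154.1 Hz  (b) Q = 0.5663  (c) BW = 272.1 Hz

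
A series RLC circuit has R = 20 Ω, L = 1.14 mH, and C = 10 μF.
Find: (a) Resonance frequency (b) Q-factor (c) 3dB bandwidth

Step 1 — Resonance: ω₀ = 1/√(LC) = 1/√(0.00114·1e-05) = 9366 rad/s.
Step 2 — f₀ = ω₀/(2π) = 1491 Hz.
Step 3 — Series Q: Q = ω₀L/R = 9366·0.00114/20 = 0.5339.
Step 4 — Bandwidth: Δω = ω₀/Q = 1.754e+04 rad/s; BW = Δω/(2π) = 2792 Hz.

(a) f₀ = 1491 Hz  (b) Q = 0.5339  (c) BW = 2792 Hz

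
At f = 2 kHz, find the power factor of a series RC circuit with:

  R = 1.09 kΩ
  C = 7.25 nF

Step 1 — Angular frequency: ω = 2π·f = 2π·2000 = 1.257e+04 rad/s.
Step 2 — Component impedances:
  R: Z = R = 1090 Ω
  C: Z = 1/(jωC) = -j/(ω·C) = 0 - j1.098e+04 Ω
Step 3 — Series combination: Z_total = R + C = 1090 - j1.098e+04 Ω = 1.103e+04∠-84.3° Ω.
Step 4 — Power factor: PF = cos(φ) = Re(Z)/|Z| = 1090/1.103e+04 = 0.09882.
Step 5 — Type: Im(Z) = -1.098e+04 ⇒ leading (phase φ = -84.3°).

PF = 0.09882 (leading, φ = -84.3°)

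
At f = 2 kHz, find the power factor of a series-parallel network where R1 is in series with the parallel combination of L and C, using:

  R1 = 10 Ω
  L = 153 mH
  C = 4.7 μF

Step 1 — Angular frequency: ω = 2π·f = 2π·2000 = 1.257e+04 rad/s.
Step 2 — Component impedances:
  R1: Z = R = 10 Ω
  L: Z = jωL = j·1.257e+04·0.153 = 0 + j1923 Ω
  C: Z = 1/(jωC) = -j/(ω·C) = 0 - j16.93 Ω
Step 3 — Parallel branch: L || C = 1/(1/L + 1/C) = 0 - j17.08 Ω.
Step 4 — Series with R1: Z_total = R1 + (L || C) = 10 - j17.08 Ω = 19.79∠-59.7° Ω.
Step 5 — Power factor: PF = cos(φ) = Re(Z)/|Z| = 10/19.794 = 0.5052.
Step 6 — Type: Im(Z) = -17.08 ⇒ leading (phase φ = -59.7°).

PF = 0.5052 (leading, φ = -59.7°)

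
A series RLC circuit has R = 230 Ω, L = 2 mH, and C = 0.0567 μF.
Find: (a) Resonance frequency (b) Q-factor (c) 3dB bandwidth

Step 1 — Resonance condition Im(Z)=0 gives ω₀ = 1/√(LC).
Step 2 — ω₀ = 1/√(0.002·5.67e-08) = 9.391e+04 rad/s.
Step 3 — f₀ = ω₀/(2π) = 1.495e+04 Hz.
Step 4 — Series Q: Q = ω₀L/R = 9.391e+04·0.002/230 = 0.8166.
Step 5 — 3dB bandwidth: Δω = ω₀/Q = 1.15e+05 rad/s; BW = Δω/(2π) = 1.83e+04 Hz.

(a) f₀ = 1.495e+04 Hz  (b) Q = 0.8166  (c) BW = 1.83e+04 Hz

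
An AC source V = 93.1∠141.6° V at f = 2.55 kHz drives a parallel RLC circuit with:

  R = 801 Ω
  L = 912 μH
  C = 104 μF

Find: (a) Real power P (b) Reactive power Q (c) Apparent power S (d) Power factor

Step 1 — Angular frequency: ω = 2π·f = 2π·2550 = 1.602e+04 rad/s.
Step 2 — Component impedances:
  R: Z = R = 801 Ω
  L: Z = jωL = j·1.602e+04·0.000912 = 0 + j14.61 Ω
  C: Z = 1/(jωC) = -j/(ω·C) = 0 - j0.6001 Ω
Step 3 — Parallel combination: 1/Z_total = 1/R + 1/L + 1/C; Z_total = 0.000489 - j0.6258 Ω = 0.6258∠-90.0° Ω.
Step 4 — Source phasor: V = 93.1∠141.6° V = -72.96 + j57.83 V.
Step 5 — Current: I = V / Z = -92.49 - j116.5 A = 148.8∠-128.4° A.
Step 6 — Complex power: S = V·I* = 10.82 - j1.385e+04 VA.
Step 7 — Real power: P = Re(S) = 10.82 W.
Step 8 — Reactive power: Q = Im(S) = -1.385e+04 VAR.
Step 9 — Apparent power: |S| = 1.385e+04 VA.
Step 10 — Power factor: PF = P/|S| = 0.0007813 (leading).

(a) P = 10.82 W  (b) Q = -1.385e+04 VAR  (c) S = 1.385e+04 VA  (d) PF = 0.0007813 (leading)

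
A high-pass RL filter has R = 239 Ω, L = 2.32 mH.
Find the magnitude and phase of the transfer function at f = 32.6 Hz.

Step 1 — Angular frequency: ω = 2π·32.6 = 204.8 rad/s.
Step 2 — Transfer function: H(jω) = jωL/(R + jωL).
Step 3 — Numerator jωL = j·0.4752; denominator R + jωL = 239 + j0.4752.
Step 4 — H = 3.953e-06 + j0.001988.
Step 5 — Magnitude: |H| = 0.001988 (-54.0 dB); phase: φ = 89.9°.

|H| = 0.001988 (-54.0 dB), φ = 89.9°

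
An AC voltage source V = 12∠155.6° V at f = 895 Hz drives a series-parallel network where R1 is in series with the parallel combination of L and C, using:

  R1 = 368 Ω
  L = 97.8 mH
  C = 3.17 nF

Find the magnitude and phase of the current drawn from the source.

Step 1 — Angular frequency: ω = 2π·f = 2π·895 = 5623 rad/s.
Step 2 — Component impedances:
  R1: Z = R = 368 Ω
  L: Z = jωL = j·5623·0.0978 = 0 + j550 Ω
  C: Z = 1/(jωC) = -j/(ω·C) = 0 - j5.61e+04 Ω
Step 3 — Parallel branch: L || C = 1/(1/L + 1/C) = 0 + j555.4 Ω.
Step 4 — Series with R1: Z_total = R1 + (L || C) = 368 + j555.4 Ω = 666.3∠56.5° Ω.
Step 5 — Source phasor: V = 12∠155.6° V = -10.93 + j4.957 V.
Step 6 — Ohm's law: I = V / Z_total = (-10.93 + j4.957) / (368 + j555.4) = -0.002857 + j0.01778 A.
Step 7 — Convert to polar: |I| = 0.01801 A, ∠I = 99.1°.

I = 0.01801∠99.1° A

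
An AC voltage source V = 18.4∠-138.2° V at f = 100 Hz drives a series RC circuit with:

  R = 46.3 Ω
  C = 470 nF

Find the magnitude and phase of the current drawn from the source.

Step 1 — Angular frequency: ω = 2π·f = 2π·100 = 628.3 rad/s.
Step 2 — Component impedances:
  R: Z = R = 46.3 Ω
  C: Z = 1/(jωC) = -j/(ω·C) = 0 - j3386 Ω
Step 3 — Series combination: Z_total = R + C = 46.3 - j3386 Ω = 3387∠-89.2° Ω.
Step 4 — Source phasor: V = 18.4∠-138.2° V = -13.72 - j12.26 V.
Step 5 — Ohm's law: I = V / Z_total = (-13.72 - j12.26) / (46.3 - j3386) = 0.003566 - j0.004099 A.
Step 6 — Convert to polar: |I| = 0.005433 A, ∠I = -49.0°.

I = 0.005433∠-49.0° A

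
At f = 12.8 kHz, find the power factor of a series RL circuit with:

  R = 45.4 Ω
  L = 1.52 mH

Step 1 — Angular frequency: ω = 2π·f = 2π·1.28e+04 = 8.042e+04 rad/s.
Step 2 — Component impedances:
  R: Z = R = 45.4 Ω
  L: Z = jωL = j·8.042e+04·0.00152 = 0 + j122.2 Ω
Step 3 — Series combination: Z_total = R + L = 45.4 + j122.2 Ω = 130.4∠69.6° Ω.
Step 4 — Power factor: PF = cos(φ) = Re(Z)/|Z| = 45.4/130.404 = 0.3481.
Step 5 — Type: Im(Z) = 122.2 ⇒ lagging (phase φ = 69.6°).

PF = 0.3481 (lagging, φ = 69.6°)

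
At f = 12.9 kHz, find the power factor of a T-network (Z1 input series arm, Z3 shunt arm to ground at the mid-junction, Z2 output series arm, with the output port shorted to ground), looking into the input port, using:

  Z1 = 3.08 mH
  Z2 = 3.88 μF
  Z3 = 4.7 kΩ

Step 1 — Angular frequency: ω = 2π·f = 2π·1.29e+04 = 8.105e+04 rad/s.
Step 2 — Component impedances:
  Z1: Z = jωL = j·8.105e+04·0.00308 = 0 + j249.6 Ω
  Z2: Z = 1/(jωC) = -j/(ω·C) = 0 - j3.18 Ω
  Z3: Z = R = 4700 Ω
Step 3 — With the output port shorted to ground, the output series arm Z2 runs from the junction to ground; the shunt arm Z3 also runs from the junction to ground. They appear in parallel: Z3 || Z2 = 0.002151 - j3.18 Ω.
Step 4 — Series with input arm Z1: Z_in = Z1 + (Z3 || Z2) = 0.002151 + j246.5 Ω = 246.5∠90.0° Ω.
Step 5 — Power factor: PF = cos(φ) = Re(Z)/|Z| = 0.0021513/246.46 = 8.729e-06.
Step 6 — Type: Im(Z) = 246.5 ⇒ lagging (phase φ = 90.0°).

PF = 8.729e-06 (lagging, φ = 90.0°)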